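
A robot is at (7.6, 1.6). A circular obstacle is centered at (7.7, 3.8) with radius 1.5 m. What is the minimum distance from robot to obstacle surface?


center_dist = sqrt((7.6-7.7)^2 + (1.6-3.8)^2)
= sqrt(0.01 + 4.84)
= 2.2023
min_dist = center_dist - radius = 2.2023 - 1.5 = 0.7023 m


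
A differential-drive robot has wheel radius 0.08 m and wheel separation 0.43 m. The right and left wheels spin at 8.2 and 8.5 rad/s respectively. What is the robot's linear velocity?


vR = r*wR = 0.08*8.2 = 0.656 m/s
vL = r*wL = 0.08*8.5 = 0.68 m/s
v = (vR+vL)/2 = 0.668 m/s
omega = (vR-vL)/L = -0.0558 rad/s
linear velocity = 0.668 m/s


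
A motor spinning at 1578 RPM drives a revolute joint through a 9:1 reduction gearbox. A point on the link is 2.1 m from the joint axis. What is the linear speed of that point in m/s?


omega_motor = 1578 * 2*pi/60 = 165.2478 rad/s
omega_joint = omega_motor / 9 = 18.3609 rad/s
v = omega_joint * r = 18.3609 * 2.1
= 38.5578 m/s


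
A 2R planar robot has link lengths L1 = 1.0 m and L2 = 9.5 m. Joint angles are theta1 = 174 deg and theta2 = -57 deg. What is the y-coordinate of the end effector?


Convert angles to radians: theta1 = 3.0369, theta2 = -0.9948
y = L1*sin(theta1) + L2*sin(theta1+theta2)
y = 0.1045 + 8.4646
y = 8.5691


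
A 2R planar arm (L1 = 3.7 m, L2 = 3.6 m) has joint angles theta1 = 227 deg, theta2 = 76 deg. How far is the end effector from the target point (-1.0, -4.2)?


End effector via forward kinematics:
x = L1*cos(t1) + L2*cos(t1+t2) = -0.5627
y = L1*sin(t1) + L2*sin(t1+t2) = -5.7252
Distance to target:
d = sqrt((-1.0 - -0.5627)^2 + (-4.2 - -5.7252)^2)
= sqrt(0.1912 + 2.3263)
= 1.5867 m


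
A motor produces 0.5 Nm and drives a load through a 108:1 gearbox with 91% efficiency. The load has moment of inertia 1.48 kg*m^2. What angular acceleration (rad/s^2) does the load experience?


tau_out = tau_motor * N * eta
= 0.5 * 108 * 0.91 = 49.14 Nm
alpha = tau_out / I = 49.14 / 1.48
= 33.2027 rad/s^2


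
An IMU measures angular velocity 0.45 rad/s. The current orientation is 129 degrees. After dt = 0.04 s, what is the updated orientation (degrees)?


delta_theta = w * dt = 0.45 * 0.04 = 0.018 rad
= 1.0313 deg
theta_new = 129 + 1.0313 = 130.0313 deg


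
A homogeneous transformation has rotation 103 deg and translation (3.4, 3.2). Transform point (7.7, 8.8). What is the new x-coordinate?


x' = cos(theta)*px - sin(theta)*py + tx
= -0.225*7.7 - 0.9744*8.8 + 3.4
= -6.9066


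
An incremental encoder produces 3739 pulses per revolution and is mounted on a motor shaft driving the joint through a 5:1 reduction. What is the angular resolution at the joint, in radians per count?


counts per rev = 3739
effective counts at joint = 3739 * 5 = 18695
resolution = 2*pi / 18695
= 3.3609e-04 rad/count


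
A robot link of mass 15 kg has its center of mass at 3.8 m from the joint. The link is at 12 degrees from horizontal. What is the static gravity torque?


tau = m*g*L*cos(angle)
= 15 * 9.81 * 3.8 * cos(12 deg)
= 15 * 9.81 * 3.8 * 0.9781
= 546.9508 Nm


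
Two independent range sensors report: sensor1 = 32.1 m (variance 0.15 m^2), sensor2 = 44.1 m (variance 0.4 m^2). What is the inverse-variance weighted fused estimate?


w1 = (1/var1) / (1/var1 + 1/var2)
   = 6.6667 / (6.6667 + 2.5) = 0.7273
w2 = 1 - w1 = 0.2727
fused = w1*s1 + w2*s2 = 23.3455 + 12.0273
= 35.3727 m


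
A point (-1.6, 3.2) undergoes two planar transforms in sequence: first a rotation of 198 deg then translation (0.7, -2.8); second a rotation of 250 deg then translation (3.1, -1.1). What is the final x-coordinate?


After transform 1:
x1 = cos(198)*-1.6 - sin(198)*3.2 + 0.7 = 3.2105
y1 = sin(198)*-1.6 + cos(198)*3.2 + -2.8 = -5.349
After transform 2:
x2 = cos(250)*3.2105 - sin(250)*-5.349 + 3.1
= -3.0244


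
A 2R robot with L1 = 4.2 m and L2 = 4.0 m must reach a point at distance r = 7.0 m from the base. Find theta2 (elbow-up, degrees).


cos(theta2) = (r^2 - L1^2 - L2^2) / (2*L1*L2)
cos(theta2) = (49.0 - 17.64 - 16.0) / 33.6
cos(theta2) = 0.457143
theta2 = 62.7971 degrees


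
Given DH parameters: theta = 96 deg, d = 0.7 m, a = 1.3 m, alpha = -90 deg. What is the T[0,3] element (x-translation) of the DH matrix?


T[0,3] = a * cos(theta)
= 1.3 * cos(96 deg)
= 1.3 * -0.1045
= -0.1359


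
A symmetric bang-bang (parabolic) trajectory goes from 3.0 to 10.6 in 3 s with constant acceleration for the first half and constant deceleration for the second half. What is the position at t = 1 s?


Symmetric rest-to-rest: each phase covers (pf-p0)/2 in time T/2. 0.5*a*(T/2)^2 = (pf-p0)/2 => a = 4*(pf-p0)/T^2
a = 4*(10.6-3.0)/3^2 = 3.3778
t = 1 is in the acceleration phase (t <= T/2).
p = p0 + 0.5*a*t^2 = 3.0 + 0.5*3.3778*1^2
= 4.6889


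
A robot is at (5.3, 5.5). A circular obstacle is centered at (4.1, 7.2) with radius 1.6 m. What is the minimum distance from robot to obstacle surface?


center_dist = sqrt((5.3-4.1)^2 + (5.5-7.2)^2)
= sqrt(1.44 + 2.89)
= 2.0809
min_dist = center_dist - radius = 2.0809 - 1.6 = 0.4809 m


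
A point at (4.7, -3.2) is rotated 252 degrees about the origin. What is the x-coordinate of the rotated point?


x' = x*cos(theta) - y*sin(theta)
cos(252 deg) = -0.309, sin(252 deg) = -0.9511
x' = 4.7 * -0.309 - -3.2 * -0.9511
= -1.4524 - 3.0434
= -4.4958


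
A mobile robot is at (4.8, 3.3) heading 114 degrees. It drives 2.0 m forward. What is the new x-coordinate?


x_new = x0 + d*cos(theta)
= 4.8 + 2.0*cos(114)
= 4.8 + -0.8135
= 3.9865


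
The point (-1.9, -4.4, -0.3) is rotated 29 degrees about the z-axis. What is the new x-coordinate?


Rotation about z-axis: x' = x*cos(theta) - y*sin(theta)
= -1.9 * 0.8746 - -4.4 * 0.4848
= 0.4714


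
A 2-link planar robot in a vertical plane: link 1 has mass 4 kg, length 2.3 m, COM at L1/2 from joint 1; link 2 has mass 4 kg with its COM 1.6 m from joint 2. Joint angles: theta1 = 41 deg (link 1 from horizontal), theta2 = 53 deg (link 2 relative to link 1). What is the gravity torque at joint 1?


Horizontal distance from joint 1 to link-1 COM:
  x_c1 = (L1/2)*cos(t1) = 1.15 * 0.7547 = 0.8679 m
Horizontal distance from joint 1 to link-2 COM:
  x_c2 = L1*cos(t1) + Lc2*cos(t1+t2)
       = 2.3*0.7547 + 1.6*-0.0698 = 1.6242 m
tau1 = m1*g*x_c1 + m2*g*x_c2
     = 4*9.81*0.8679 + 4*9.81*1.6242
     = 34.057 + 63.7345
     = 97.7915 Nm


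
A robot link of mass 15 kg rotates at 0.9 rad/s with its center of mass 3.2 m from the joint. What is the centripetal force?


F = m * omega^2 * r
= 15 * 0.9^2 * 3.2
= 15 * 0.81 * 3.2
= 38.88 N


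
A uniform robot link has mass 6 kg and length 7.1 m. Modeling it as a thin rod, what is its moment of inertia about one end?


I = (1/3) * m * L^2
= (1/3) * 6 * 7.1^2
= 0.333333 * 6 * 50.41
= 100.82 kg*m^2


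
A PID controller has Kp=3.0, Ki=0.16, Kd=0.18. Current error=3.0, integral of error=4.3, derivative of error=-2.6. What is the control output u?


u = Kp*e + Ki*int(e) + Kd*de/dt
= 3.0*3.0 + 0.16*4.3 + 0.18*(-2.6)
= 9.0 + 0.688 + -0.468
= 9.22


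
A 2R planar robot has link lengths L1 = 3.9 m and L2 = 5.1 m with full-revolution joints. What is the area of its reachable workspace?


r_max = L1 + L2 = 9.0 m
r_min = |L1 - L2| = 1.2 m
Area = pi*(r_max^2 - r_min^2)
= pi*(81.0 - 1.44)
= pi * 79.56
= 249.9451 m^2


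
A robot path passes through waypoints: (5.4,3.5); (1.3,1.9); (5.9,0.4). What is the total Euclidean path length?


Segment lengths:
  seg1 = sqrt((-4.1)^2 + (-1.6)^2) = 4.4011
  seg2 = sqrt((4.6)^2 + (-1.5)^2) = 4.8384
Total = 9.2395


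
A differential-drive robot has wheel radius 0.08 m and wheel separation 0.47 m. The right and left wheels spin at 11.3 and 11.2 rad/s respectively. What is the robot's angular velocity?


vR = r*wR = 0.08*11.3 = 0.904 m/s
vL = r*wL = 0.08*11.2 = 0.896 m/s
v = (vR+vL)/2 = 0.9 m/s
omega = (vR-vL)/L = 0.017 rad/s
angular velocity = 0.017 rad/s


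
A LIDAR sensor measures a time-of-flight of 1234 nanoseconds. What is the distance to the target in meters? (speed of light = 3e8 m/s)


tof = 1234 ns = 1.234e-06 s
dist = c * tof / 2
= 3e8 * 1.234e-06 / 2
= 185.1 m


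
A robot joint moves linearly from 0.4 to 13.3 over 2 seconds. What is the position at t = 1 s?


s = t/T = 1/2 = 0.5
p(t) = p0 + (pf-p0)*s
= 0.4 + (13.3 - 0.4) * 0.5
= 6.85


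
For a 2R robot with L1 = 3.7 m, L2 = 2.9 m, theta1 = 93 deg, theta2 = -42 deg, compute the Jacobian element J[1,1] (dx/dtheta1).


J[1,1] = -L1*sin(t1) - L2*sin(t1+t2)
= -3.7*sin(93) - 2.9*sin(51)
= -5.9487


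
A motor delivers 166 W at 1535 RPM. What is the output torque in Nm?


omega = 1535 * 2*pi/60 = 160.7448 rad/s
tau = P / omega = 166 / 160.7448
= 1.0327 Nm


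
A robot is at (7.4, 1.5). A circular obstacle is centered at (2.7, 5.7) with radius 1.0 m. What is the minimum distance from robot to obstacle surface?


center_dist = sqrt((7.4-2.7)^2 + (1.5-5.7)^2)
= sqrt(22.09 + 17.64)
= 6.3032
min_dist = center_dist - radius = 6.3032 - 1.0 = 5.3032 m


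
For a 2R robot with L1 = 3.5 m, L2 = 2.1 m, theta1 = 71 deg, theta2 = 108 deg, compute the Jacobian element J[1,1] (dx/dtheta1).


J[1,1] = -L1*sin(t1) - L2*sin(t1+t2)
= -3.5*sin(71) - 2.1*sin(179)
= -3.346


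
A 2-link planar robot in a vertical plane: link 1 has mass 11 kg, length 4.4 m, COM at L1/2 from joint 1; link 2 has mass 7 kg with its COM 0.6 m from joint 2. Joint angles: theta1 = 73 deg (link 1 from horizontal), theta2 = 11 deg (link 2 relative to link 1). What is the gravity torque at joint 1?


Horizontal distance from joint 1 to link-1 COM:
  x_c1 = (L1/2)*cos(t1) = 2.2 * 0.2924 = 0.6432 m
Horizontal distance from joint 1 to link-2 COM:
  x_c2 = L1*cos(t1) + Lc2*cos(t1+t2)
       = 4.4*0.2924 + 0.6*0.1045 = 1.3492 m
tau1 = m1*g*x_c1 + m2*g*x_c2
     = 11*9.81*0.6432 + 7*9.81*1.3492
     = 69.4096 + 92.6463
     = 162.0559 Nm


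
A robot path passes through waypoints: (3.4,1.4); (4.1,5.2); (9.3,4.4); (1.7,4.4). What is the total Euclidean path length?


Segment lengths:
  seg1 = sqrt((0.7)^2 + (3.8)^2) = 3.8639
  seg2 = sqrt((5.2)^2 + (-0.8)^2) = 5.2612
  seg3 = sqrt((-7.6)^2 + (0.0)^2) = 7.6
Total = 16.7251


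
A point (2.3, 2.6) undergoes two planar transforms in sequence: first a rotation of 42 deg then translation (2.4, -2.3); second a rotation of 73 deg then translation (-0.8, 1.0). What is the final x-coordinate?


After transform 1:
x1 = cos(42)*2.3 - sin(42)*2.6 + 2.4 = 2.3695
y1 = sin(42)*2.3 + cos(42)*2.6 + -2.3 = 1.1712
After transform 2:
x2 = cos(73)*2.3695 - sin(73)*1.1712 + -0.8
= -1.2272


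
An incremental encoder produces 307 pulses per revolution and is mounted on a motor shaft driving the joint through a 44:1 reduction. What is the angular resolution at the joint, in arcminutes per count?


counts per rev = 307
effective counts at joint = 307 * 44 = 13508
resolution = 360*60 / 13508
= 1.5991 arcmin/count


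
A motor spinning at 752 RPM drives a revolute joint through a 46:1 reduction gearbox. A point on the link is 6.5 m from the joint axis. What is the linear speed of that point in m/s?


omega_motor = 752 * 2*pi/60 = 78.7493 rad/s
omega_joint = omega_motor / 46 = 1.7119 rad/s
v = omega_joint * r = 1.7119 * 6.5
= 11.1276 m/s


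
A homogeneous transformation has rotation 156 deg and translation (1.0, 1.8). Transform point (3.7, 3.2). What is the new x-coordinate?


x' = cos(theta)*px - sin(theta)*py + tx
= -0.9135*3.7 - 0.4067*3.2 + 1.0
= -3.6817


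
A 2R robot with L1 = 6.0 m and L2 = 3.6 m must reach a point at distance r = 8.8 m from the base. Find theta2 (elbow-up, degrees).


cos(theta2) = (r^2 - L1^2 - L2^2) / (2*L1*L2)
cos(theta2) = (77.44 - 36.0 - 12.96) / 43.2
cos(theta2) = 0.659259
theta2 = 48.7566 degrees


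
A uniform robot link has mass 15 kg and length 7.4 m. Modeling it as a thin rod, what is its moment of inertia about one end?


I = (1/3) * m * L^2
= (1/3) * 15 * 7.4^2
= 0.333333 * 15 * 54.76
= 273.8 kg*m^2


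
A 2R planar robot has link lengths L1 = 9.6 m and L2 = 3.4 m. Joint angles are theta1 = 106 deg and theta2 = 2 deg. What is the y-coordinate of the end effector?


Convert angles to radians: theta1 = 1.85, theta2 = 0.0349
y = L1*sin(theta1) + L2*sin(theta1+theta2)
y = 9.2281 + 3.2336
y = 12.4617


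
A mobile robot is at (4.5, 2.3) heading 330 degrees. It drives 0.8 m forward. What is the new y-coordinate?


y_new = y0 + d*sin(theta)
= 2.3 + 0.8*sin(330)
= 2.3 + -0.4
= 1.9


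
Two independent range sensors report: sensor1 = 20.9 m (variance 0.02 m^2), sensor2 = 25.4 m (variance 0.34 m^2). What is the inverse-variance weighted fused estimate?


w1 = (1/var1) / (1/var1 + 1/var2)
   = 50.0 / (50.0 + 2.9412) = 0.9444
w2 = 1 - w1 = 0.0556
fused = w1*s1 + w2*s2 = 19.7389 + 1.4111
= 21.15 m


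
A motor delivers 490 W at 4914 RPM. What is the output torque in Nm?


omega = 4914 * 2*pi/60 = 514.5929 rad/s
tau = P / omega = 490 / 514.5929
= 0.9522 Nm


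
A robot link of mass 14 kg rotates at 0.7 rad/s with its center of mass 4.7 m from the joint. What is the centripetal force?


F = m * omega^2 * r
= 14 * 0.7^2 * 4.7
= 14 * 0.49 * 4.7
= 32.242 N


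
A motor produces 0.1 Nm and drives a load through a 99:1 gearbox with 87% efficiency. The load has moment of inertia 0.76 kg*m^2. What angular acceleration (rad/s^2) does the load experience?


tau_out = tau_motor * N * eta
= 0.1 * 99 * 0.87 = 8.613 Nm
alpha = tau_out / I = 8.613 / 0.76
= 11.3329 rad/s^2


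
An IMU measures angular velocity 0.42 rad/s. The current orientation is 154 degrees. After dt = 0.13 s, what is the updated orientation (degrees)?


delta_theta = w * dt = 0.42 * 0.13 = 0.0546 rad
= 3.1283 deg
theta_new = 154 + 3.1283 = 157.1283 deg


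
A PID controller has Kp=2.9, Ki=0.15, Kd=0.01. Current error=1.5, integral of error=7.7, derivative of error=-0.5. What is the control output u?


u = Kp*e + Ki*int(e) + Kd*de/dt
= 2.9*1.5 + 0.15*7.7 + 0.01*(-0.5)
= 4.35 + 1.155 + -0.005
= 5.5


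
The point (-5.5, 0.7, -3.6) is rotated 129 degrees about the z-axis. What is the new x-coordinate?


Rotation about z-axis: x' = x*cos(theta) - y*sin(theta)
= -5.5 * -0.6293 - 0.7 * 0.7771
= 2.9173


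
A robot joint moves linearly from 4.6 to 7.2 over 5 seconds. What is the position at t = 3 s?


s = t/T = 3/5 = 0.6
p(t) = p0 + (pf-p0)*s
= 4.6 + (7.2 - 4.6) * 0.6
= 6.16


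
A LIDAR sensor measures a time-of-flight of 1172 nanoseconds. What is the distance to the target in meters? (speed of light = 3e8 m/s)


tof = 1172 ns = 1.172e-06 s
dist = c * tof / 2
= 3e8 * 1.172e-06 / 2
= 175.8 m


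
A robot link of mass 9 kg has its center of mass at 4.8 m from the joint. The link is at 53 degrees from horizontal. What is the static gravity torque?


tau = m*g*L*cos(angle)
= 9 * 9.81 * 4.8 * cos(53 deg)
= 9 * 9.81 * 4.8 * 0.6018
= 255.0444 Nm


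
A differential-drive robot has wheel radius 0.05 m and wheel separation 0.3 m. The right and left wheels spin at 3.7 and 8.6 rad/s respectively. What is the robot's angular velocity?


vR = r*wR = 0.05*3.7 = 0.185 m/s
vL = r*wL = 0.05*8.6 = 0.43 m/s
v = (vR+vL)/2 = 0.3075 m/s
omega = (vR-vL)/L = -0.8167 rad/s
angular velocity = -0.8167 rad/s


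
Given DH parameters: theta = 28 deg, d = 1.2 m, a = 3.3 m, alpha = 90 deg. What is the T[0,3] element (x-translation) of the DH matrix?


T[0,3] = a * cos(theta)
= 3.3 * cos(28 deg)
= 3.3 * 0.8829
= 2.9137


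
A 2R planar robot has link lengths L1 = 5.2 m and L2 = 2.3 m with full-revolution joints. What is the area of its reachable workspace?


r_max = L1 + L2 = 7.5 m
r_min = |L1 - L2| = 2.9 m
Area = pi*(r_max^2 - r_min^2)
= pi*(56.25 - 8.41)
= pi * 47.84
= 150.2938 m^2


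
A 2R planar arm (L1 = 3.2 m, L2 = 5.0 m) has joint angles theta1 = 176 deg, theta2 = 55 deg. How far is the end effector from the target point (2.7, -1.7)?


End effector via forward kinematics:
x = L1*cos(t1) + L2*cos(t1+t2) = -6.3388
y = L1*sin(t1) + L2*sin(t1+t2) = -3.6625
Distance to target:
d = sqrt((2.7 - -6.3388)^2 + (-1.7 - -3.6625)^2)
= sqrt(81.7 + 3.8514)
= 9.2494 m


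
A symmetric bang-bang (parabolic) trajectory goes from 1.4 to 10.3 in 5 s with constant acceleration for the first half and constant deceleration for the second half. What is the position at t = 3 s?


Symmetric rest-to-rest: each phase covers (pf-p0)/2 in time T/2. 0.5*a*(T/2)^2 = (pf-p0)/2 => a = 4*(pf-p0)/T^2
a = 4*(10.3-1.4)/5^2 = 1.424
t = 3 is in the deceleration phase (t > T/2).
p = pf - 0.5*a*(T-t)^2 = 10.3 - 0.5*1.424*2^2
= 7.452


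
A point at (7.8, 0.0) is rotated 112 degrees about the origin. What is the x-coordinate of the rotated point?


x' = x*cos(theta) - y*sin(theta)
cos(112 deg) = -0.3746, sin(112 deg) = 0.9272
x' = 7.8 * -0.3746 - 0.0 * 0.9272
= -2.9219 - 0.0
= -2.9219


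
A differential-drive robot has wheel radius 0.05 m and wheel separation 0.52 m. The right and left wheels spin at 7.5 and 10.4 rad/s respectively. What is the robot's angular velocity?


vR = r*wR = 0.05*7.5 = 0.375 m/s
vL = r*wL = 0.05*10.4 = 0.52 m/s
v = (vR+vL)/2 = 0.4475 m/s
omega = (vR-vL)/L = -0.2788 rad/s
angular velocity = -0.2788 rad/s


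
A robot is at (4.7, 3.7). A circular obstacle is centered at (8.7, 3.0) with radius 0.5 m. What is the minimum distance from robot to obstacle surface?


center_dist = sqrt((4.7-8.7)^2 + (3.7-3.0)^2)
= sqrt(16.0 + 0.49)
= 4.0608
min_dist = center_dist - radius = 4.0608 - 0.5 = 3.5608 m


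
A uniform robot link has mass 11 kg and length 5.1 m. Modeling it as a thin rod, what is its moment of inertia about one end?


I = (1/3) * m * L^2
= (1/3) * 11 * 5.1^2
= 0.333333 * 11 * 26.01
= 95.37 kg*m^2


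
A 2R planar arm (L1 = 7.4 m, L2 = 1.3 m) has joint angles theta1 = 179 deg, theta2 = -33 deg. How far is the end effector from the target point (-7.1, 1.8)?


End effector via forward kinematics:
x = L1*cos(t1) + L2*cos(t1+t2) = -8.4766
y = L1*sin(t1) + L2*sin(t1+t2) = 0.8561
Distance to target:
d = sqrt((-7.1 - -8.4766)^2 + (1.8 - 0.8561)^2)
= sqrt(1.8951 + 0.8909)
= 1.6691 m


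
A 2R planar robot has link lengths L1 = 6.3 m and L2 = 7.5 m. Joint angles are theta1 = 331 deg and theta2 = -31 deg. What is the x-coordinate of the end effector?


Convert angles to radians: theta1 = 5.777, theta2 = -0.5411
x = L1*cos(theta1) + L2*cos(theta1+theta2)
x = 5.5101 + 3.75
x = 9.2601


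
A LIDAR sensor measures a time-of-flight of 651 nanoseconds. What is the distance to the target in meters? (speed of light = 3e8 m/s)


tof = 651 ns = 6.51e-07 s
dist = c * tof / 2
= 3e8 * 6.51e-07 / 2
= 97.65 m


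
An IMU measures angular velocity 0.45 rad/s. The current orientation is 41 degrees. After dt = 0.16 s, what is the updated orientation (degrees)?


delta_theta = w * dt = 0.45 * 0.16 = 0.072 rad
= 4.1253 deg
theta_new = 41 + 4.1253 = 45.1253 deg


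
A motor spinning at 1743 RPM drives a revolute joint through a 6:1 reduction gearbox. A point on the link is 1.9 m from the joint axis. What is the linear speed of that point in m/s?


omega_motor = 1743 * 2*pi/60 = 182.5265 rad/s
omega_joint = omega_motor / 6 = 30.4211 rad/s
v = omega_joint * r = 30.4211 * 1.9
= 57.8001 m/s


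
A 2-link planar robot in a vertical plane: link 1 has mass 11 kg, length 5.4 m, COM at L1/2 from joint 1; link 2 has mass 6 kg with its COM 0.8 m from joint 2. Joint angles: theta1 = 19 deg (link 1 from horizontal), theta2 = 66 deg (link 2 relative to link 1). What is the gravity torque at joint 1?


Horizontal distance from joint 1 to link-1 COM:
  x_c1 = (L1/2)*cos(t1) = 2.7 * 0.9455 = 2.5529 m
Horizontal distance from joint 1 to link-2 COM:
  x_c2 = L1*cos(t1) + Lc2*cos(t1+t2)
       = 5.4*0.9455 + 0.8*0.0872 = 5.1755 m
tau1 = m1*g*x_c1 + m2*g*x_c2
     = 11*9.81*2.5529 + 6*9.81*5.1755
     = 275.4835 + 304.6314
     = 580.1149 Nm


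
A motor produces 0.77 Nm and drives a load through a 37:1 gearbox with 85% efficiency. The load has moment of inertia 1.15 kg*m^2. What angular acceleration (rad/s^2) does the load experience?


tau_out = tau_motor * N * eta
= 0.77 * 37 * 0.85 = 24.2165 Nm
alpha = tau_out / I = 24.2165 / 1.15
= 21.0578 rad/s^2


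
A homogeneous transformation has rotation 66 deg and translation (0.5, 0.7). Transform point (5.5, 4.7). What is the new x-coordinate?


x' = cos(theta)*px - sin(theta)*py + tx
= 0.4067*5.5 - 0.9135*4.7 + 0.5
= -1.5566


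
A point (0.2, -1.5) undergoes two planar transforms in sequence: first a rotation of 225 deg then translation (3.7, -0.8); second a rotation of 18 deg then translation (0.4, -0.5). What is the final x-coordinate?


After transform 1:
x1 = cos(225)*0.2 - sin(225)*-1.5 + 3.7 = 2.4979
y1 = sin(225)*0.2 + cos(225)*-1.5 + -0.8 = 0.1192
After transform 2:
x2 = cos(18)*2.4979 - sin(18)*0.1192 + 0.4
= 2.7388


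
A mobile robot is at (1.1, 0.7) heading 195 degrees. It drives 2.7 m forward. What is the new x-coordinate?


x_new = x0 + d*cos(theta)
= 1.1 + 2.7*cos(195)
= 1.1 + -2.608
= -1.508


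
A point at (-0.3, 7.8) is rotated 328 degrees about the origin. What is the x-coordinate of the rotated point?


x' = x*cos(theta) - y*sin(theta)
cos(328 deg) = 0.848, sin(328 deg) = -0.5299
x' = -0.3 * 0.848 - 7.8 * -0.5299
= -0.2544 - -4.1334
= 3.879


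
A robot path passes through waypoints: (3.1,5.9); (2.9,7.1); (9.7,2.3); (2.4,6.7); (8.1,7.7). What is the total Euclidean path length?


Segment lengths:
  seg1 = sqrt((-0.2)^2 + (1.2)^2) = 1.2166
  seg2 = sqrt((6.8)^2 + (-4.8)^2) = 8.3235
  seg3 = sqrt((-7.3)^2 + (4.4)^2) = 8.5235
  seg4 = sqrt((5.7)^2 + (1.0)^2) = 5.7871
Total = 23.8506


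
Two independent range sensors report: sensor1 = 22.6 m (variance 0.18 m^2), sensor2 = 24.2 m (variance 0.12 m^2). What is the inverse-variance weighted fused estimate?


w1 = (1/var1) / (1/var1 + 1/var2)
   = 5.5556 / (5.5556 + 8.3333) = 0.4
w2 = 1 - w1 = 0.6
fused = w1*s1 + w2*s2 = 9.04 + 14.52
= 23.56 m


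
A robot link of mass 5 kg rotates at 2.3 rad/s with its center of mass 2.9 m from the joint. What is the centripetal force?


F = m * omega^2 * r
= 5 * 2.3^2 * 2.9
= 5 * 5.29 * 2.9
= 76.705 N


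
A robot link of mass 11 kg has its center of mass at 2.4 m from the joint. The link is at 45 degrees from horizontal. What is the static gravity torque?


tau = m*g*L*cos(angle)
= 11 * 9.81 * 2.4 * cos(45 deg)
= 11 * 9.81 * 2.4 * 0.7071
= 183.1293 Nm


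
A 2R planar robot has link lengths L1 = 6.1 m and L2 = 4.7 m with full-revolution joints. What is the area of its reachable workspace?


r_max = L1 + L2 = 10.8 m
r_min = |L1 - L2| = 1.4 m
Area = pi*(r_max^2 - r_min^2)
= pi*(116.64 - 1.96)
= pi * 114.68
= 360.2778 m^2


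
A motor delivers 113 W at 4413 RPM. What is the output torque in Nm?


omega = 4413 * 2*pi/60 = 462.1283 rad/s
tau = P / omega = 113 / 462.1283
= 0.2445 Nm


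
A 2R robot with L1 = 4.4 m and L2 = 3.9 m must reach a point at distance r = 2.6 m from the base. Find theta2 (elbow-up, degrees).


cos(theta2) = (r^2 - L1^2 - L2^2) / (2*L1*L2)
cos(theta2) = (6.76 - 19.36 - 15.21) / 34.32
cos(theta2) = -0.810315
theta2 = 144.1267 degrees


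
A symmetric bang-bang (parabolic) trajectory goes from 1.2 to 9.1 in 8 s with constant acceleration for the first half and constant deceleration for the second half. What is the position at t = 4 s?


Symmetric rest-to-rest: each phase covers (pf-p0)/2 in time T/2. 0.5*a*(T/2)^2 = (pf-p0)/2 => a = 4*(pf-p0)/T^2
a = 4*(9.1-1.2)/8^2 = 0.4937
t = 4 is in the acceleration phase (t <= T/2).
p = p0 + 0.5*a*t^2 = 1.2 + 0.5*0.4937*4^2
= 5.15


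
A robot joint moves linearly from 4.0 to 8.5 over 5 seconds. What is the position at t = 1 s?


s = t/T = 1/5 = 0.2
p(t) = p0 + (pf-p0)*s
= 4.0 + (8.5 - 4.0) * 0.2
= 4.9


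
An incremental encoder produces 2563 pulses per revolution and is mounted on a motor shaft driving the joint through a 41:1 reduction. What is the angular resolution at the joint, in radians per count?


counts per rev = 2563
effective counts at joint = 2563 * 41 = 105083
resolution = 2*pi / 105083
= 5.9793e-05 rad/count


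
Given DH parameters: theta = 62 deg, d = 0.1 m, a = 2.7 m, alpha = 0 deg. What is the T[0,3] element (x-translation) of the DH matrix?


T[0,3] = a * cos(theta)
= 2.7 * cos(62 deg)
= 2.7 * 0.4695
= 1.2676


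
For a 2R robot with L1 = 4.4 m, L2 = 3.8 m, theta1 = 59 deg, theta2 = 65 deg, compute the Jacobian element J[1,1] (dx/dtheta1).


J[1,1] = -L1*sin(t1) - L2*sin(t1+t2)
= -4.4*sin(59) - 3.8*sin(124)
= -6.9219


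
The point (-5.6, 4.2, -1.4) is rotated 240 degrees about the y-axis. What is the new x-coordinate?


Rotation about y-axis: x' = x*cos(theta) + z*sin(theta)
= -5.6 * -0.5 + -1.4 * -0.866
= 4.0124


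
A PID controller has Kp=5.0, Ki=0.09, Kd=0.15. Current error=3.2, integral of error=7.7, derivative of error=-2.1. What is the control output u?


u = Kp*e + Ki*int(e) + Kd*de/dt
= 5.0*3.2 + 0.09*7.7 + 0.15*(-2.1)
= 16.0 + 0.693 + -0.315
= 16.378


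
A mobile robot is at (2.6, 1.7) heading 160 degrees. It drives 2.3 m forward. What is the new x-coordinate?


x_new = x0 + d*cos(theta)
= 2.6 + 2.3*cos(160)
= 2.6 + -2.1613
= 0.4387


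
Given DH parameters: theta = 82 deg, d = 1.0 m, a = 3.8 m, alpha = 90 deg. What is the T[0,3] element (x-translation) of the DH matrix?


T[0,3] = a * cos(theta)
= 3.8 * cos(82 deg)
= 3.8 * 0.1392
= 0.5289


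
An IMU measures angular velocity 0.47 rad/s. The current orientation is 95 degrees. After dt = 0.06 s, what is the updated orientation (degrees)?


delta_theta = w * dt = 0.47 * 0.06 = 0.0282 rad
= 1.6157 deg
theta_new = 95 + 1.6157 = 96.6157 deg


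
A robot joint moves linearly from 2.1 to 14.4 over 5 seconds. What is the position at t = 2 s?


s = t/T = 2/5 = 0.4
p(t) = p0 + (pf-p0)*s
= 2.1 + (14.4 - 2.1) * 0.4
= 7.02


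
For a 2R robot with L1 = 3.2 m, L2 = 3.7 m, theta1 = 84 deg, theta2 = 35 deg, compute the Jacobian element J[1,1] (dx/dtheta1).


J[1,1] = -L1*sin(t1) - L2*sin(t1+t2)
= -3.2*sin(84) - 3.7*sin(119)
= -6.4186


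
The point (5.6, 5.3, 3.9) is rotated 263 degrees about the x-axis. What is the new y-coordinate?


Rotation about x-axis: y' = y*cos(theta) - z*sin(theta)
= 5.3 * -0.1219 - 3.9 * -0.9925
= 3.225


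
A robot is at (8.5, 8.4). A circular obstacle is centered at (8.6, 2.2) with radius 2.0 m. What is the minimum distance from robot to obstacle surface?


center_dist = sqrt((8.5-8.6)^2 + (8.4-2.2)^2)
= sqrt(0.01 + 38.44)
= 6.2008
min_dist = center_dist - radius = 6.2008 - 2.0 = 4.2008 m


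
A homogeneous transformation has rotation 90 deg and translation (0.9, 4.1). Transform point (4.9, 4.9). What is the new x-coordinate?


x' = cos(theta)*px - sin(theta)*py + tx
= 0.0*4.9 - 1.0*4.9 + 0.9
= -4.0


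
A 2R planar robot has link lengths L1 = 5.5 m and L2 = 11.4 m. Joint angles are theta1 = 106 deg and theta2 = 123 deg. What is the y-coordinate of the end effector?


Convert angles to radians: theta1 = 1.85, theta2 = 2.1468
y = L1*sin(theta1) + L2*sin(theta1+theta2)
y = 5.2869 + -8.6037
y = -3.3167


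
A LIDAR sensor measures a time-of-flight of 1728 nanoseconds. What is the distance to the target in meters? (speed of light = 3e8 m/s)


tof = 1728 ns = 1.728e-06 s
dist = c * tof / 2
= 3e8 * 1.728e-06 / 2
= 259.2 m


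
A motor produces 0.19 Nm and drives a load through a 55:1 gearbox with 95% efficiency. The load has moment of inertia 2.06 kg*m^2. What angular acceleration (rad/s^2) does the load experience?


tau_out = tau_motor * N * eta
= 0.19 * 55 * 0.95 = 9.9275 Nm
alpha = tau_out / I = 9.9275 / 2.06
= 4.8192 rad/s^2


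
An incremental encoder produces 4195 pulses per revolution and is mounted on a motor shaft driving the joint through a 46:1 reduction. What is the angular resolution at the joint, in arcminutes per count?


counts per rev = 4195
effective counts at joint = 4195 * 46 = 192970
resolution = 360*60 / 192970
= 0.1119 arcmin/count


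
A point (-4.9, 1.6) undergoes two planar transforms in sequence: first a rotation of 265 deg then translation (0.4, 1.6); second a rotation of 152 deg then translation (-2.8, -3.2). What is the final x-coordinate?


After transform 1:
x1 = cos(265)*-4.9 - sin(265)*1.6 + 0.4 = 2.421
y1 = sin(265)*-4.9 + cos(265)*1.6 + 1.6 = 6.3419
After transform 2:
x2 = cos(152)*2.421 - sin(152)*6.3419 + -2.8
= -7.9149


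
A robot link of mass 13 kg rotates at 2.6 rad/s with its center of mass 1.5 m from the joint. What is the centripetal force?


F = m * omega^2 * r
= 13 * 2.6^2 * 1.5
= 13 * 6.76 * 1.5
= 131.82 N


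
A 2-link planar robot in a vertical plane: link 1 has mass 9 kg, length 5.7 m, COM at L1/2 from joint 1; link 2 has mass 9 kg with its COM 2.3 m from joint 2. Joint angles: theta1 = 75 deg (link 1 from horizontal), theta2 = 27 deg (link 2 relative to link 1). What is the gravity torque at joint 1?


Horizontal distance from joint 1 to link-1 COM:
  x_c1 = (L1/2)*cos(t1) = 2.85 * 0.2588 = 0.7376 m
Horizontal distance from joint 1 to link-2 COM:
  x_c2 = L1*cos(t1) + Lc2*cos(t1+t2)
       = 5.7*0.2588 + 2.3*-0.2079 = 0.9971 m
tau1 = m1*g*x_c1 + m2*g*x_c2
     = 9*9.81*0.7376 + 9*9.81*0.9971
     = 65.1257 + 88.0315
     = 153.1572 Nm


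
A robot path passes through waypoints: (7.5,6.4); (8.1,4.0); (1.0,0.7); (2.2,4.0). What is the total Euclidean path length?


Segment lengths:
  seg1 = sqrt((0.6)^2 + (-2.4)^2) = 2.4739
  seg2 = sqrt((-7.1)^2 + (-3.3)^2) = 7.8294
  seg3 = sqrt((1.2)^2 + (3.3)^2) = 3.5114
Total = 13.8147


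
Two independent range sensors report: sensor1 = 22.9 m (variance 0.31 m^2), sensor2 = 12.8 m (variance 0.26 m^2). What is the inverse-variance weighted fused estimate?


w1 = (1/var1) / (1/var1 + 1/var2)
   = 3.2258 / (3.2258 + 3.8462) = 0.4561
w2 = 1 - w1 = 0.5439
fused = w1*s1 + w2*s2 = 10.4456 + 6.9614
= 17.407 m


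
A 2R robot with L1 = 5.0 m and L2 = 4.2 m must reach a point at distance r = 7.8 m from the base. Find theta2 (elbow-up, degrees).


cos(theta2) = (r^2 - L1^2 - L2^2) / (2*L1*L2)
cos(theta2) = (60.84 - 25.0 - 17.64) / 42.0
cos(theta2) = 0.433333
theta2 = 64.3207 degrees


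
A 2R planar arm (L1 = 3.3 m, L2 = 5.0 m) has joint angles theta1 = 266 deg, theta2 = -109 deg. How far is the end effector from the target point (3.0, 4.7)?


End effector via forward kinematics:
x = L1*cos(t1) + L2*cos(t1+t2) = -4.8327
y = L1*sin(t1) + L2*sin(t1+t2) = -1.3383
Distance to target:
d = sqrt((3.0 - -4.8327)^2 + (4.7 - -1.3383)^2)
= sqrt(61.3515 + 36.4611)
= 9.89 m


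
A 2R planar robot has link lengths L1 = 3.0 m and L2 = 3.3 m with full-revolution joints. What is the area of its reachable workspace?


r_max = L1 + L2 = 6.3 m
r_min = |L1 - L2| = 0.3 m
Area = pi*(r_max^2 - r_min^2)
= pi*(39.69 - 0.09)
= pi * 39.6
= 124.4071 m^2


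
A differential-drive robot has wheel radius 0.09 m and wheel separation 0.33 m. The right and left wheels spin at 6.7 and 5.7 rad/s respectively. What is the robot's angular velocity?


vR = r*wR = 0.09*6.7 = 0.603 m/s
vL = r*wL = 0.09*5.7 = 0.513 m/s
v = (vR+vL)/2 = 0.558 m/s
omega = (vR-vL)/L = 0.2727 rad/s
angular velocity = 0.2727 rad/s


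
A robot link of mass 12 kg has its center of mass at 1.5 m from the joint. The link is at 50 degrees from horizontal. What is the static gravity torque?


tau = m*g*L*cos(angle)
= 12 * 9.81 * 1.5 * cos(50 deg)
= 12 * 9.81 * 1.5 * 0.6428
= 113.5034 Nm


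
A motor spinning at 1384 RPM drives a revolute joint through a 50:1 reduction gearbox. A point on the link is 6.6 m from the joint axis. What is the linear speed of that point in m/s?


omega_motor = 1384 * 2*pi/60 = 144.9321 rad/s
omega_joint = omega_motor / 50 = 2.8986 rad/s
v = omega_joint * r = 2.8986 * 6.6
= 19.131 m/s


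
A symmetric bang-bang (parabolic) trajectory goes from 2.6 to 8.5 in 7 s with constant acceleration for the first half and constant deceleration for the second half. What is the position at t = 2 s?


Symmetric rest-to-rest: each phase covers (pf-p0)/2 in time T/2. 0.5*a*(T/2)^2 = (pf-p0)/2 => a = 4*(pf-p0)/T^2
a = 4*(8.5-2.6)/7^2 = 0.4816
t = 2 is in the acceleration phase (t <= T/2).
p = p0 + 0.5*a*t^2 = 2.6 + 0.5*0.4816*2^2
= 3.5633


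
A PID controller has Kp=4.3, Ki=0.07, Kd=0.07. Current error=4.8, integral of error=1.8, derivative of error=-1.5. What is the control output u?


u = Kp*e + Ki*int(e) + Kd*de/dt
= 4.3*4.8 + 0.07*1.8 + 0.07*(-1.5)
= 20.64 + 0.126 + -0.105
= 20.661


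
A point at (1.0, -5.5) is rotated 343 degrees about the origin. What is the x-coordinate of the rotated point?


x' = x*cos(theta) - y*sin(theta)
cos(343 deg) = 0.9563, sin(343 deg) = -0.2924
x' = 1.0 * 0.9563 - -5.5 * -0.2924
= 0.9563 - 1.608
= -0.6517


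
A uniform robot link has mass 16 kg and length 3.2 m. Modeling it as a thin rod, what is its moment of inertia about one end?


I = (1/3) * m * L^2
= (1/3) * 16 * 3.2^2
= 0.333333 * 16 * 10.24
= 54.6133 kg*m^2


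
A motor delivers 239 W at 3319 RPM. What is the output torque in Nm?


omega = 3319 * 2*pi/60 = 347.5649 rad/s
tau = P / omega = 239 / 347.5649
= 0.6876 Nm


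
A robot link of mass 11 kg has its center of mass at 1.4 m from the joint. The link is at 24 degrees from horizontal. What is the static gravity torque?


tau = m*g*L*cos(angle)
= 11 * 9.81 * 1.4 * cos(24 deg)
= 11 * 9.81 * 1.4 * 0.9135
= 138.013 Nm


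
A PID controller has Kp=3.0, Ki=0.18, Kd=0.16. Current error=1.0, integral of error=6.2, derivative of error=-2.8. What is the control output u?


u = Kp*e + Ki*int(e) + Kd*de/dt
= 3.0*1.0 + 0.18*6.2 + 0.16*(-2.8)
= 3.0 + 1.116 + -0.448
= 3.668


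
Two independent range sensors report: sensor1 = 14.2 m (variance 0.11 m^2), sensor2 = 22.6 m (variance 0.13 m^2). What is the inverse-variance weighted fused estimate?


w1 = (1/var1) / (1/var1 + 1/var2)
   = 9.0909 / (9.0909 + 7.6923) = 0.5417
w2 = 1 - w1 = 0.4583
fused = w1*s1 + w2*s2 = 7.6917 + 10.3583
= 18.05 m


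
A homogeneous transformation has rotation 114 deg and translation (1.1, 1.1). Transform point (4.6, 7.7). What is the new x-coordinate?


x' = cos(theta)*px - sin(theta)*py + tx
= -0.4067*4.6 - 0.9135*7.7 + 1.1
= -7.8053


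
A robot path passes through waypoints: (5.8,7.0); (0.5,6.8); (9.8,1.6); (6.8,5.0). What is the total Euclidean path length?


Segment lengths:
  seg1 = sqrt((-5.3)^2 + (-0.2)^2) = 5.3038
  seg2 = sqrt((9.3)^2 + (-5.2)^2) = 10.655
  seg3 = sqrt((-3.0)^2 + (3.4)^2) = 4.5343
Total = 20.4931


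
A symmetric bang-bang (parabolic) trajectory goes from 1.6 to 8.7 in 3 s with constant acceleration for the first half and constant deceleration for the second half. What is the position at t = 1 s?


Symmetric rest-to-rest: each phase covers (pf-p0)/2 in time T/2. 0.5*a*(T/2)^2 = (pf-p0)/2 => a = 4*(pf-p0)/T^2
a = 4*(8.7-1.6)/3^2 = 3.1556
t = 1 is in the acceleration phase (t <= T/2).
p = p0 + 0.5*a*t^2 = 1.6 + 0.5*3.1556*1^2
= 3.1778


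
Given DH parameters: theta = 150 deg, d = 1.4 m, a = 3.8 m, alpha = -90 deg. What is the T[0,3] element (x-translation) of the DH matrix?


T[0,3] = a * cos(theta)
= 3.8 * cos(150 deg)
= 3.8 * -0.866
= -3.2909


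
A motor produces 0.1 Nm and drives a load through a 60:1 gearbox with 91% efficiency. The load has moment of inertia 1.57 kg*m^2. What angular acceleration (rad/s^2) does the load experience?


tau_out = tau_motor * N * eta
= 0.1 * 60 * 0.91 = 5.46 Nm
alpha = tau_out / I = 5.46 / 1.57
= 3.4777 rad/s^2


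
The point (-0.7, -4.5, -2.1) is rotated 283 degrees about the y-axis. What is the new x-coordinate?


Rotation about y-axis: x' = x*cos(theta) + z*sin(theta)
= -0.7 * 0.225 + -2.1 * -0.9744
= 1.8887


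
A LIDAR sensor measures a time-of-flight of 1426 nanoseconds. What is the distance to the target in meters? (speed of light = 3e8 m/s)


tof = 1426 ns = 1.426e-06 s
dist = c * tof / 2
= 3e8 * 1.426e-06 / 2
= 213.9 m


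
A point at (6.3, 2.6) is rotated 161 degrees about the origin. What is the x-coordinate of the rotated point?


x' = x*cos(theta) - y*sin(theta)
cos(161 deg) = -0.9455, sin(161 deg) = 0.3256
x' = 6.3 * -0.9455 - 2.6 * 0.3256
= -5.9568 - 0.8465
= -6.8032


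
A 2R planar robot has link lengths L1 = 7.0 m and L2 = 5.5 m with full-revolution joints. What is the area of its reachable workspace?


r_max = L1 + L2 = 12.5 m
r_min = |L1 - L2| = 1.5 m
Area = pi*(r_max^2 - r_min^2)
= pi*(156.25 - 2.25)
= pi * 154.0
= 483.8053 m^2


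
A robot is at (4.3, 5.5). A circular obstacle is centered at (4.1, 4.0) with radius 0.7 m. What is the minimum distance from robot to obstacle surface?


center_dist = sqrt((4.3-4.1)^2 + (5.5-4.0)^2)
= sqrt(0.04 + 2.25)
= 1.5133
min_dist = center_dist - radius = 1.5133 - 0.7 = 0.8133 m


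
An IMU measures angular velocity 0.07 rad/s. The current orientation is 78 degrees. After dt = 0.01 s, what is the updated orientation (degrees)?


delta_theta = w * dt = 0.07 * 0.01 = 0.0007 rad
= 0.0401 deg
theta_new = 78 + 0.0401 = 78.0401 deg


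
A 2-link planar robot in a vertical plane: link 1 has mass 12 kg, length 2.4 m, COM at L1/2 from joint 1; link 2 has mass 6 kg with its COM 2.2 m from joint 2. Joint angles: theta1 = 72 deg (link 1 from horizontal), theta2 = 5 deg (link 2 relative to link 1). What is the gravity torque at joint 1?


Horizontal distance from joint 1 to link-1 COM:
  x_c1 = (L1/2)*cos(t1) = 1.2 * 0.309 = 0.3708 m
Horizontal distance from joint 1 to link-2 COM:
  x_c2 = L1*cos(t1) + Lc2*cos(t1+t2)
       = 2.4*0.309 + 2.2*0.225 = 1.2365 m
tau1 = m1*g*x_c1 + m2*g*x_c2
     = 12*9.81*0.3708 + 6*9.81*1.2365
     = 43.653 + 72.7823
     = 116.4353 Nm


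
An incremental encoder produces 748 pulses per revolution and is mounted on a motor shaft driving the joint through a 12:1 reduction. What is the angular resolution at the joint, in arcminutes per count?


counts per rev = 748
effective counts at joint = 748 * 12 = 8976
resolution = 360*60 / 8976
= 2.4064 arcmin/count


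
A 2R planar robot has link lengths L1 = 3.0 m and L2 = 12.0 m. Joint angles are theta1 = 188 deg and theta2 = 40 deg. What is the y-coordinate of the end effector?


Convert angles to radians: theta1 = 3.2812, theta2 = 0.6981
y = L1*sin(theta1) + L2*sin(theta1+theta2)
y = -0.4175 + -8.9177
y = -9.3353


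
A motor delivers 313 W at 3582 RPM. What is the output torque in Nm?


omega = 3582 * 2*pi/60 = 375.1062 rad/s
tau = P / omega = 313 / 375.1062
= 0.8344 Nm


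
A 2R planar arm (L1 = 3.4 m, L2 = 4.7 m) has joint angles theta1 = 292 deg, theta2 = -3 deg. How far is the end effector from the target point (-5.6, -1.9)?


End effector via forward kinematics:
x = L1*cos(t1) + L2*cos(t1+t2) = 2.8038
y = L1*sin(t1) + L2*sin(t1+t2) = -7.5964
Distance to target:
d = sqrt((-5.6 - 2.8038)^2 + (-1.9 - -7.5964)^2)
= sqrt(70.6244 + 32.4485)
= 10.1525 m


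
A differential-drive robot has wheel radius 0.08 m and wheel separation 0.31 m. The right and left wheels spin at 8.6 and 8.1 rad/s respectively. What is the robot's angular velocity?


vR = r*wR = 0.08*8.6 = 0.688 m/s
vL = r*wL = 0.08*8.1 = 0.648 m/s
v = (vR+vL)/2 = 0.668 m/s
omega = (vR-vL)/L = 0.129 rad/s
angular velocity = 0.129 rad/s


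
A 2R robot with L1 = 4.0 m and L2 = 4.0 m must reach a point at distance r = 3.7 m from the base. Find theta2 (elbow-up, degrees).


cos(theta2) = (r^2 - L1^2 - L2^2) / (2*L1*L2)
cos(theta2) = (13.69 - 16.0 - 16.0) / 32.0
cos(theta2) = -0.572187
theta2 = 124.9029 degrees


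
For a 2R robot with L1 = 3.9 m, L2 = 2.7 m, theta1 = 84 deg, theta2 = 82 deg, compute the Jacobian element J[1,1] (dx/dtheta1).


J[1,1] = -L1*sin(t1) - L2*sin(t1+t2)
= -3.9*sin(84) - 2.7*sin(166)
= -4.5318


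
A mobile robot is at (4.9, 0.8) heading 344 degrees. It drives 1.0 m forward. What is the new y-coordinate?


y_new = y0 + d*sin(theta)
= 0.8 + 1.0*sin(344)
= 0.8 + -0.2756
= 0.5244
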